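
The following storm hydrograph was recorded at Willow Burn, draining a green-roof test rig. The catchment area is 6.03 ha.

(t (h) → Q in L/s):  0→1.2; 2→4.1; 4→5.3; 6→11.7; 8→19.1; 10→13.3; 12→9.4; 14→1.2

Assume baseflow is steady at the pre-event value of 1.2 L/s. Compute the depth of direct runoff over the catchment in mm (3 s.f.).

d ≈ 6.65 mm

Direct runoff: 0.0, 2.9, 4.1, 10.5, 17.9, 12.1, 8.2, 0.0 L/s; ΣQ_DR = 55.70 L/s.
V = ΣQ_DR · Δt = 55.70 × 7200 s = 4.010 × 10^5 L.
Over A = 6.03 ha, depth = V / A = 6.65 mm.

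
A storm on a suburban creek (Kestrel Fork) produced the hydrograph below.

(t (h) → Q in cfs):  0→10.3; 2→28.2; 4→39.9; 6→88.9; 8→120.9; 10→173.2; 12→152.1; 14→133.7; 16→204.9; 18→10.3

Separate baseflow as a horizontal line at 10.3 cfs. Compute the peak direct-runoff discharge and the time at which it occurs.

Q_p = 194.6 cfs at t = 16 h

Subtracting baseflow gives direct-runoff ordinates: 0.0, 17.9, 29.6, 78.6, 110.6, 162.9, 141.8, 123.4, 194.6, 0.0 cfs.
The maximum is 194.6 cfs, occurring at the reading for t = 16 h.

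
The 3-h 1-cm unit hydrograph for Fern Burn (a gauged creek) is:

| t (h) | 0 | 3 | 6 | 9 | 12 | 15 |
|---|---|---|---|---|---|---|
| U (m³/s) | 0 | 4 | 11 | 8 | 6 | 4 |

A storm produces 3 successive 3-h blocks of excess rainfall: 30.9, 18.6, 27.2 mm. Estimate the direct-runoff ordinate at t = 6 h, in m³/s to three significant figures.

By discrete convolution, Q_j = Σ (P_i / 10 mm) · U_{j−i}.
At t = 6 h (j=2): Q = (30.9/10)·11 + (18.6/10)·4 + (27.2/10)·0 = 41.4 m³/s.

Q ≈ 41.4 m³/s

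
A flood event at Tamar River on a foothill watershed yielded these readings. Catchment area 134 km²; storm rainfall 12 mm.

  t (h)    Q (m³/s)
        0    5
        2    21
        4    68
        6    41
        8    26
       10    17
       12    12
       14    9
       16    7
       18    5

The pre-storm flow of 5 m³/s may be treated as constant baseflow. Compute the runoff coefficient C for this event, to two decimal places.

C ≈ 0.72

ΣQ_DR = 161.0 m³/s; V = ΣQ_DR·Δt = 1.159 × 10^6 m³.
Runoff depth d = V / A = 8.651 mm.
C = d / P = 8.651 / 12 = 0.72.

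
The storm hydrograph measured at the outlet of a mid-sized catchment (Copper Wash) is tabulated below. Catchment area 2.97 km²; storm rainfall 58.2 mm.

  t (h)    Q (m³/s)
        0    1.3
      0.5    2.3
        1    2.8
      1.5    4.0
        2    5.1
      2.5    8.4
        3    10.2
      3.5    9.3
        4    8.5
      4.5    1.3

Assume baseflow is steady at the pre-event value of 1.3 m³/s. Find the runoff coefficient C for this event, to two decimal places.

C ≈ 0.42

ΣQ_DR = 40.20 m³/s; V = ΣQ_DR·Δt = 72360 m³.
Runoff depth d = V / A = 24.36 mm.
C = d / P = 24.36 / 58.2 = 0.42.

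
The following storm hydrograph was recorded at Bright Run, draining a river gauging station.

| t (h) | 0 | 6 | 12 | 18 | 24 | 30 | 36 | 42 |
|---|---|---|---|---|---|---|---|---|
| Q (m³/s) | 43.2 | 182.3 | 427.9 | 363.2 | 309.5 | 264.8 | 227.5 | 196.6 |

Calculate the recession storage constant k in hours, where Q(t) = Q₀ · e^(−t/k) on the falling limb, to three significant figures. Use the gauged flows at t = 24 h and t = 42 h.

On the falling limb, Q drops from 309.5 to 196.6 m³/s between t = 24 h and t = 42 h (Δt = 18 h).
k = −Δt / ln(Q₂/Q₁) = −18 / ln(196.6/309.5) = 39.7 h.

k ≈ 39.7 h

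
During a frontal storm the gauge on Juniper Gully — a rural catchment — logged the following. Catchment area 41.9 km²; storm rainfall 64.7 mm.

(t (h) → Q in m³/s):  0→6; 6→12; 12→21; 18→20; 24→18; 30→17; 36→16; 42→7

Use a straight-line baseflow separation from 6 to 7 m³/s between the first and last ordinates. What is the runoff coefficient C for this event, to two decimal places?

C ≈ 0.52

ΣQ_DR = 65.00 m³/s; V = ΣQ_DR·Δt = 1.404 × 10^6 m³.
Runoff depth d = V / A = 33.51 mm.
C = d / P = 33.51 / 64.7 = 0.52.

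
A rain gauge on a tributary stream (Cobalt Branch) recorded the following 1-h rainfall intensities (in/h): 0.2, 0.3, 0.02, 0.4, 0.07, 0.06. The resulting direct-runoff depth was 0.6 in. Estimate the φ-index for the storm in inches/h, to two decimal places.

φ ≈ 0.10 in/h

Only the 3 blocks with intensity above φ contribute runoff: 0.2, 0.3, 0.4 in/h.
Σ(I−φ)·Δt = d  ⇒  (0.2+0.3+0.4 − 3φ)·1 = 0.6
φ = (0.9000 − 0.6/1) / 3 = 0.10 in/h.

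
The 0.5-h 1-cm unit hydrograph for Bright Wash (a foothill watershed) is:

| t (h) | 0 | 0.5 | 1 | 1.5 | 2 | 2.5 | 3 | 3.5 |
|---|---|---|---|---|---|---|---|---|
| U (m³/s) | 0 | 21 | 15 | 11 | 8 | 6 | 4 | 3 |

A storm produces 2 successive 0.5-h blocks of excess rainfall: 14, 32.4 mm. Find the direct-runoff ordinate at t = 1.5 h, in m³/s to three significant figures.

Q ≈ 64.0 m³/s

By discrete convolution, Q_j = Σ (P_i / 10 mm) · U_{j−i}.
At t = 1.5 h (j=3): Q = (14/10)·11 + (32.4/10)·15 = 64.0 m³/s.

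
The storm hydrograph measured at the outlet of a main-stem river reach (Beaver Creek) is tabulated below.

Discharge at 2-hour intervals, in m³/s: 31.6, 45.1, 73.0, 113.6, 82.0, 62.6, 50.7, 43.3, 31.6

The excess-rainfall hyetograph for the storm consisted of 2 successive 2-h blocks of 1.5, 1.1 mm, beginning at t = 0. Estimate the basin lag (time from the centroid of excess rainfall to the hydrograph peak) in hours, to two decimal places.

Centroid of excess rainfall: t_c = Σ P_i·t̄_i / ΣP_i = 1.8462 h (block centres at 1, 3 h).
Hydrograph peak occurs at t = 6 h, so basin lag t_L = 6 − 1.8462 = 4.15 h.

t_L ≈ 4.15 h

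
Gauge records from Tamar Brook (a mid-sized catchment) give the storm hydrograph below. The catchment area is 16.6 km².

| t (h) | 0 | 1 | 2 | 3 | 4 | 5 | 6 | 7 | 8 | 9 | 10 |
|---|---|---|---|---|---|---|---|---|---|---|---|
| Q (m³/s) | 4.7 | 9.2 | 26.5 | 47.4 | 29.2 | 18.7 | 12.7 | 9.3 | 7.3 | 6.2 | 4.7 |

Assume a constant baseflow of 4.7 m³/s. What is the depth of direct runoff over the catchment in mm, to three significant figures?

Direct runoff: 0.0, 4.5, 21.8, 42.7, 24.5, 14.0, 8.0, 4.6, 2.6, 1.5, 0.0 m³/s; ΣQ_DR = 124.2 m³/s.
V = ΣQ_DR · Δt = 124.2 × 3600 s = 4.471 × 10^5 m³.
Over A = 16.6 km², depth = V / A = 26.9 mm.

d ≈ 26.9 mm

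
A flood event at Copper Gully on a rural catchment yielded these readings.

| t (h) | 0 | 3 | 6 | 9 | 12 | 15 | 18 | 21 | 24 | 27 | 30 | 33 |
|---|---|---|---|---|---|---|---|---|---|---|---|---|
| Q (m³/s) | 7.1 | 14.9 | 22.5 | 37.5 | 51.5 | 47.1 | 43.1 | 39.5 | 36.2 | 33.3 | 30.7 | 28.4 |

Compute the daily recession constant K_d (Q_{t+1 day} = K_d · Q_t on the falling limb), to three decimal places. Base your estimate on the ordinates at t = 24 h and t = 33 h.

K_d ≈ 0.524

Between t = 24 h and t = 33 h the flow falls from 36.2 to 28.4 m³/s over 3×3 h = 9 h.
Per-interval ratio K = (28.4/36.2)^(1/3) = 0.9223; K_d = K^(24/3) = 0.524.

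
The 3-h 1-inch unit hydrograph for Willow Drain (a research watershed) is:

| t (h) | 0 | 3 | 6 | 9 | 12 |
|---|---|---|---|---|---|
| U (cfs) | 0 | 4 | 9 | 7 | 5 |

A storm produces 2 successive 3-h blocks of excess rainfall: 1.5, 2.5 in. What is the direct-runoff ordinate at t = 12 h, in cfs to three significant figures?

By discrete convolution, Q_j = Σ (P_i / 1 in) · U_{j−i}.
At t = 12 h (j=4): Q = (1.5/1)·5 + (2.5/1)·7 = 25.0 cfs.

Q ≈ 25.0 cfs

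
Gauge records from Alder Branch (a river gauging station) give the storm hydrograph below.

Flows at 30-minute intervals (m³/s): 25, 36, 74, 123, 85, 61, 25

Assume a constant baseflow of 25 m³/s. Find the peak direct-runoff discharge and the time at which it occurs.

Q_p = 98.0 m³/s at t = 1.5 h

Subtracting baseflow gives direct-runoff ordinates: 0.0, 11.0, 49.0, 98.0, 60.0, 36.0, 0.0 m³/s.
The maximum is 98.0 m³/s, occurring at the reading for t = 1.5 h.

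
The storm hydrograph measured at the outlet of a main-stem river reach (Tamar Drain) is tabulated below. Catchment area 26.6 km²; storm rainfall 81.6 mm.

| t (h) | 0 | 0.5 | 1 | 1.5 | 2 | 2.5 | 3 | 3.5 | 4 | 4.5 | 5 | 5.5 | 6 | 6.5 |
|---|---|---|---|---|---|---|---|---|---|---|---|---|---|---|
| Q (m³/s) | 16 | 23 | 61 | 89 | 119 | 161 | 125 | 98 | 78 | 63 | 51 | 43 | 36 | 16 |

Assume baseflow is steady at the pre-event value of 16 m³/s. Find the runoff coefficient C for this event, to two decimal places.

C ≈ 0.63

ΣQ_DR = 755.0 m³/s; V = ΣQ_DR·Δt = 1.359 × 10^6 m³.
Runoff depth d = V / A = 51.09 mm.
C = d / P = 51.09 / 81.6 = 0.63.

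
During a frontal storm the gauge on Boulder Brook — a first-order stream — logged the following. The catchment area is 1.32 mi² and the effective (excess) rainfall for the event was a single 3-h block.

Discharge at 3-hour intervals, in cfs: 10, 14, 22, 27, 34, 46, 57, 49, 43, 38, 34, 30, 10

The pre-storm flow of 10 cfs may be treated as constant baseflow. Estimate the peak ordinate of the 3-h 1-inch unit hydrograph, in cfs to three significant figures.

Direct runoff: 0.0, 4.0, 12.0, 17.0, 24.0, 36.0, 47.0, 39.0, 33.0, 28.0, 24.0, 20.0, 0.0 cfs; ΣQ_DR = 284.0 cfs, peak = 47.0 cfs.
Runoff depth d = ΣQ_DR·Δt / A = 284.0 × 10800 / (1.32 mi²) = 1.000 in.
The 1-inch UH is the DRH scaled by (1 in)/d, so U_p = 47.0 × 1/1.000 = 47.0 cfs.

U_p ≈ 47.0 cfs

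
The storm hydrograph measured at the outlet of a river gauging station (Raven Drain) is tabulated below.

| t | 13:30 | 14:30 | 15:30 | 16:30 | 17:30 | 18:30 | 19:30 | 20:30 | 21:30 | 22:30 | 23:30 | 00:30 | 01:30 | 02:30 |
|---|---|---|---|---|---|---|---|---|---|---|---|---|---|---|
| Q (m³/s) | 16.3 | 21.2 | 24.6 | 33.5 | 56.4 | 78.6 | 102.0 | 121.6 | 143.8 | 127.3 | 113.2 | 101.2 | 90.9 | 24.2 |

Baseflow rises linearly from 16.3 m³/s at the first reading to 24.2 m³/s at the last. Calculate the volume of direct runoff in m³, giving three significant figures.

V ≈ 2.78 × 10^6 m³

Direct-runoff ordinates (Q − Q_b): 0.00, 4.29, 7.08, 15.38, 37.67, 59.26, 82.05, 101.05, 122.64, 105.53, 90.82, 78.22, 67.31, 0.00 m³/s.
ΣQ_DR = 771.3 m³/s.
With Δt = 1 h = 3600 s, V = ΣQ_DR · Δt = 771.3 × 3600 = 2.78 × 10^6 m³.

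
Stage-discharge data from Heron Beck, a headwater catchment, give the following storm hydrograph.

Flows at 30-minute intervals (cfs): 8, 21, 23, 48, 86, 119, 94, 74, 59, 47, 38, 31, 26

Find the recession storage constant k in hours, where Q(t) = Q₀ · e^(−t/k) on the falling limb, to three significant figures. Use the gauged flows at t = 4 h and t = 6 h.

On the falling limb, Q drops from 59 to 26 cfs between t = 4 h and t = 6 h (Δt = 2 h).
k = −Δt / ln(Q₂/Q₁) = −2 / ln(26/59) = 2.44 h.

k ≈ 2.44 h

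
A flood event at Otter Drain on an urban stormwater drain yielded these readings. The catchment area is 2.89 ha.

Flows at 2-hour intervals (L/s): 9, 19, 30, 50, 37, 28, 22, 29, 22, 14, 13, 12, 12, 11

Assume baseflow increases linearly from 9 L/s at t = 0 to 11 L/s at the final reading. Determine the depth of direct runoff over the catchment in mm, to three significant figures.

Direct runoff: 0.00, 9.85, 20.69, 40.54, 27.38, 18.23, 12.08, 18.92, 11.77, 3.62, 2.46, 1.31, 1.15, 0.00 L/s; ΣQ_DR = 168.0 L/s.
V = ΣQ_DR · Δt = 168.0 × 7200 s = 1.210 × 10^6 L.
Over A = 2.89 ha, depth = V / A = 41.9 mm.

d ≈ 41.9 mm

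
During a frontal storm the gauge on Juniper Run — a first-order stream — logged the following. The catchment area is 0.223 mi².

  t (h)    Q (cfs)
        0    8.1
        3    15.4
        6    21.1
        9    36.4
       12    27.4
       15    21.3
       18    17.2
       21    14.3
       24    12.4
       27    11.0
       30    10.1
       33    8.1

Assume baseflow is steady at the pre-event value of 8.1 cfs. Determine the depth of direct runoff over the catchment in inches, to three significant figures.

Direct runoff: 0.0, 7.3, 13.0, 28.3, 19.3, 13.2, 9.1, 6.2, 4.3, 2.9, 2.0, 0.0 cfs; ΣQ_DR = 105.6 cfs.
V = ΣQ_DR · Δt = 105.6 × 10800 s = 1.140 × 10^6 ft³.
Over A = 0.223 mi², depth = V / A = 2.20 in.

d ≈ 2.20 in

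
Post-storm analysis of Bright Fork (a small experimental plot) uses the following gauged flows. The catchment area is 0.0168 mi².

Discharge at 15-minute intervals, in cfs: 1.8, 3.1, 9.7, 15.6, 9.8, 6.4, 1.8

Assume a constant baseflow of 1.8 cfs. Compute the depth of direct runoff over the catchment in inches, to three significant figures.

Direct runoff: 0.0, 1.3, 7.9, 13.8, 8.0, 4.6, 0.0 cfs; ΣQ_DR = 35.60 cfs.
V = ΣQ_DR · Δt = 35.60 × 900 s = 32040 ft³.
Over A = 0.0168 mi², depth = V / A = 0.821 in.

d ≈ 0.821 in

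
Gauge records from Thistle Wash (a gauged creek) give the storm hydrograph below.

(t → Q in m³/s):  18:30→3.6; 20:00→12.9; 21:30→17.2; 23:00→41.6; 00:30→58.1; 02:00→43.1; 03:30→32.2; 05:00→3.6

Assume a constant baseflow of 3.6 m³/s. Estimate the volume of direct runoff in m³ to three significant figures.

V ≈ 9.91 × 10^5 m³

Direct-runoff ordinates (Q − Q_b): 0.0, 9.3, 13.6, 38.0, 54.5, 39.5, 28.6, 0.0 m³/s.
ΣQ_DR = 183.5 m³/s.
With Δt = 1.5 h = 5400 s, V = ΣQ_DR · Δt = 183.5 × 5400 = 9.91 × 10^5 m³.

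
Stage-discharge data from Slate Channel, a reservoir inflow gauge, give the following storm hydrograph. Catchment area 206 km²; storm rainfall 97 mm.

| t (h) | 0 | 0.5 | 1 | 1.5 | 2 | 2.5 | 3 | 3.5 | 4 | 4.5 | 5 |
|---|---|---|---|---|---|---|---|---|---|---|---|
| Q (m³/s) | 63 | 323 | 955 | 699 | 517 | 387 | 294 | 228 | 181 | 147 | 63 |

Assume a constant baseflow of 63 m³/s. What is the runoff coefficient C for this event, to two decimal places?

C ≈ 0.29

ΣQ_DR = 3164 m³/s; V = ΣQ_DR·Δt = 5.695 × 10^6 m³.
Runoff depth d = V / A = 27.65 mm.
C = d / P = 27.65 / 97 = 0.29.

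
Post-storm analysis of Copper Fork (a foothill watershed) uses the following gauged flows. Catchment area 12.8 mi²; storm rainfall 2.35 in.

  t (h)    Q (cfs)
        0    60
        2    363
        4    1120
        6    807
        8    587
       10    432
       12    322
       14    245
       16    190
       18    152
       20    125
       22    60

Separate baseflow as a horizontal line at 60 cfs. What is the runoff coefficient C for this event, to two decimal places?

ΣQ_DR = 3743 cfs; V = ΣQ_DR·Δt = 2.695 × 10^7 ft³.
Runoff depth d = V / A = 0.9063 in.
C = d / P = 0.9063 / 2.35 = 0.39.

C ≈ 0.39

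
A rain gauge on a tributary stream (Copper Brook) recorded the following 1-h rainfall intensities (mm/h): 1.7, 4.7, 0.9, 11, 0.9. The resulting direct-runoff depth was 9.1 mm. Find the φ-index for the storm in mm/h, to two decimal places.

Only the 2 blocks with intensity above φ contribute runoff: 4.7, 11 mm/h.
Σ(I−φ)·Δt = d  ⇒  (4.7+11 − 2φ)·1 = 9.1
φ = (15.70 − 9.1/1) / 2 = 3.30 mm/h.

φ ≈ 3.30 mm/h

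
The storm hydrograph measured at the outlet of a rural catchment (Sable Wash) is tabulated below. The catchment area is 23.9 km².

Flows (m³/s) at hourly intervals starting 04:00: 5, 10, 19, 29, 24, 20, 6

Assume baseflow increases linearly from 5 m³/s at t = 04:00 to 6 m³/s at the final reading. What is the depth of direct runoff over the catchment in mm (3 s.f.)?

d ≈ 11.2 mm

Direct runoff: 0.00, 4.83, 13.67, 23.50, 18.33, 14.17, 0.00 m³/s; ΣQ_DR = 74.50 m³/s.
V = ΣQ_DR · Δt = 74.50 × 3600 s = 2.682 × 10^5 m³.
Over A = 23.9 km², depth = V / A = 11.2 mm.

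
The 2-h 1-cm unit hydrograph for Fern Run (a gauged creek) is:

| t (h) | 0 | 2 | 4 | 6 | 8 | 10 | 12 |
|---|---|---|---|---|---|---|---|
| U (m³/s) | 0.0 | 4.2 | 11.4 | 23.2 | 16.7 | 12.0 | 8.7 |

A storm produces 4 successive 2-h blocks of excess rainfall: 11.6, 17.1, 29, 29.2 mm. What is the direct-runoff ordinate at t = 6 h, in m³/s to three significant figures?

Q ≈ 58.6 m³/s

By discrete convolution, Q_j = Σ (P_i / 10 mm) · U_{j−i}.
At t = 6 h (j=3): Q = (11.6/10)·23.2 + (17.1/10)·11.4 + (29/10)·4.2 + (29.2/10)·0.0 = 58.6 m³/s.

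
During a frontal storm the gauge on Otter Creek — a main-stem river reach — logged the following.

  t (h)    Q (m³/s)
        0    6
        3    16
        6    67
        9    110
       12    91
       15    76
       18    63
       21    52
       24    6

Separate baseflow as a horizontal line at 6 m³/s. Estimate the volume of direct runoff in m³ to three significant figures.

V ≈ 4.68 × 10^6 m³

Direct-runoff ordinates (Q − Q_b): 0.0, 10.0, 61.0, 104.0, 85.0, 70.0, 57.0, 46.0, 0.0 m³/s.
ΣQ_DR = 433.0 m³/s.
With Δt = 3 h = 10800 s, V = ΣQ_DR · Δt = 433.0 × 10800 = 4.68 × 10^6 m³.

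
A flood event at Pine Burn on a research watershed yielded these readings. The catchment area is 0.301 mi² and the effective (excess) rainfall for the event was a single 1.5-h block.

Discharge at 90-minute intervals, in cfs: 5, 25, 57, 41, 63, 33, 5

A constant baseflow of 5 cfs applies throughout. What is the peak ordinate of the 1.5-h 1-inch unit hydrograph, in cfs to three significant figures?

U_p ≈ 38.7 cfs

Direct runoff: 0.0, 20.0, 52.0, 36.0, 58.0, 28.0, 0.0 cfs; ΣQ_DR = 194.0 cfs, peak = 58.0 cfs.
Runoff depth d = ΣQ_DR·Δt / A = 194.0 × 5400 / (0.301 mi²) = 1.498 in.
The 1-inch UH is the DRH scaled by (1 in)/d, so U_p = 58.0 × 1/1.498 = 38.7 cfs.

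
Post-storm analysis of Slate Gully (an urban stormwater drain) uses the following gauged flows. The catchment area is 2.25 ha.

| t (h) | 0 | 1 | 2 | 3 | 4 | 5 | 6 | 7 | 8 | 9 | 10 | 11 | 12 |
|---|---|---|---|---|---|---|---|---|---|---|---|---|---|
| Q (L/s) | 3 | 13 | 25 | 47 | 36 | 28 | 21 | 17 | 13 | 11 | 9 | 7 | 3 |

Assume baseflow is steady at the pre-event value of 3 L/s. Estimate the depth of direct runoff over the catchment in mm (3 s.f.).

Direct runoff: 0.0, 10.0, 22.0, 44.0, 33.0, 25.0, 18.0, 14.0, 10.0, 8.0, 6.0, 4.0, 0.0 L/s; ΣQ_DR = 194.0 L/s.
V = ΣQ_DR · Δt = 194.0 × 3600 s = 6.984 × 10^5 L.
Over A = 2.25 ha, depth = V / A = 31.0 mm.

d ≈ 31.0 mm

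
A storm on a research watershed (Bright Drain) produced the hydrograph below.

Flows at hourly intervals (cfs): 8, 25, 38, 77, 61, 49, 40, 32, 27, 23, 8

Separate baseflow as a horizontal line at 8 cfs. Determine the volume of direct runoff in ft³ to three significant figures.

V ≈ 1.08 × 10^6 ft³

Direct-runoff ordinates (Q − Q_b): 0.0, 17.0, 30.0, 69.0, 53.0, 41.0, 32.0, 24.0, 19.0, 15.0, 0.0 cfs.
ΣQ_DR = 300.0 cfs.
With Δt = 1 h = 3600 s, V = ΣQ_DR · Δt = 300.0 × 3600 = 1.08 × 10^6 ft³.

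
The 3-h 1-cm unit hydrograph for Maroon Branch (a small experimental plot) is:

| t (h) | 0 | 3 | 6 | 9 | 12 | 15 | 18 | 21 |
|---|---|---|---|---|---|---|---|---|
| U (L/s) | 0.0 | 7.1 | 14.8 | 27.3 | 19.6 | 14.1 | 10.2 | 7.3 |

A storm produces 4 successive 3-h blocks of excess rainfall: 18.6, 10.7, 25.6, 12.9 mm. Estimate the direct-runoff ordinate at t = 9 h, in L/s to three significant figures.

Q ≈ 84.8 L/s

By discrete convolution, Q_j = Σ (P_i / 10 mm) · U_{j−i}.
At t = 9 h (j=3): Q = (18.6/10)·27.3 + (10.7/10)·14.8 + (25.6/10)·7.1 + (12.9/10)·0.0 = 84.8 L/s.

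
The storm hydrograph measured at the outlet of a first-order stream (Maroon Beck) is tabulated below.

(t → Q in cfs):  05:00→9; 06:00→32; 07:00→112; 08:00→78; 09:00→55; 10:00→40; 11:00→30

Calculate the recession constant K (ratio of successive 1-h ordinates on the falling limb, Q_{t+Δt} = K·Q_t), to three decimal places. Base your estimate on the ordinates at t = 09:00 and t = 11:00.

K ≈ 0.739

Using the recession-limb readings at t = 09:00 and t = 11:00: Q falls from 55 to 30 cfs over 2 intervals.
K = (Q₂/Q₁)^(1/2) = (30/55)^(1/2) = 0.739.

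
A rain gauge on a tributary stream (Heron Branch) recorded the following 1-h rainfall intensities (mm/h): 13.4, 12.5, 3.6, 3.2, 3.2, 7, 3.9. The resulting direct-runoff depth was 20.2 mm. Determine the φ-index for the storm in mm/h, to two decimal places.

Only the 3 blocks with intensity above φ contribute runoff: 13.4, 12.5, 7 mm/h.
Σ(I−φ)·Δt = d  ⇒  (13.4+12.5+7 − 3φ)·1 = 20.2
φ = (32.90 − 20.2/1) / 3 = 4.23 mm/h.

φ ≈ 4.23 mm/h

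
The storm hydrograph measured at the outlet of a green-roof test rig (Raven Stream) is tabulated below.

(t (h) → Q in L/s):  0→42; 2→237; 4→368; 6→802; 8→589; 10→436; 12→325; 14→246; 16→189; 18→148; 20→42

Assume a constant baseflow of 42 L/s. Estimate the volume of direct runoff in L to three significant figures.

Direct-runoff ordinates (Q − Q_b): 0.0, 195.0, 326.0, 760.0, 547.0, 394.0, 283.0, 204.0, 147.0, 106.0, 0.0 L/s.
ΣQ_DR = 2962 L/s.
With Δt = 2 h = 7200 s, V = ΣQ_DR · Δt = 2962 × 7200 = 2.13 × 10^7 L.

V ≈ 2.13 × 10^7 L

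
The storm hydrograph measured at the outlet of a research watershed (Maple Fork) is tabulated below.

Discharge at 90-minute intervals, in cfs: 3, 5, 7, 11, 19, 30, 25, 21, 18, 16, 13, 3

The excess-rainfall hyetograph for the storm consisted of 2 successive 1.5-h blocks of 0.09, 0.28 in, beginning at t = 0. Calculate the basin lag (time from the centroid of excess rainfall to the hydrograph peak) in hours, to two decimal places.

Centroid of excess rainfall: t_c = Σ P_i·t̄_i / ΣP_i = 1.8851 h (block centres at 0.75, 2.25 h).
Hydrograph peak occurs at t = 7.5 h, so basin lag t_L = 7.5 − 1.8851 = 5.61 h.

t_L ≈ 5.61 h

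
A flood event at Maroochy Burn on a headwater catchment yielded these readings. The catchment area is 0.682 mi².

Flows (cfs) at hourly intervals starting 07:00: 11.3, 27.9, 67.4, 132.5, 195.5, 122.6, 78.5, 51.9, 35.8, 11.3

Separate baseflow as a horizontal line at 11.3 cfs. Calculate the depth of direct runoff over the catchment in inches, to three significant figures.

d ≈ 1.41 in

Direct runoff: 0.0, 16.6, 56.1, 121.2, 184.2, 111.3, 67.2, 40.6, 24.5, 0.0 cfs; ΣQ_DR = 621.7 cfs.
V = ΣQ_DR · Δt = 621.7 × 3600 s = 2.238 × 10^6 ft³.
Over A = 0.682 mi², depth = V / A = 1.41 in.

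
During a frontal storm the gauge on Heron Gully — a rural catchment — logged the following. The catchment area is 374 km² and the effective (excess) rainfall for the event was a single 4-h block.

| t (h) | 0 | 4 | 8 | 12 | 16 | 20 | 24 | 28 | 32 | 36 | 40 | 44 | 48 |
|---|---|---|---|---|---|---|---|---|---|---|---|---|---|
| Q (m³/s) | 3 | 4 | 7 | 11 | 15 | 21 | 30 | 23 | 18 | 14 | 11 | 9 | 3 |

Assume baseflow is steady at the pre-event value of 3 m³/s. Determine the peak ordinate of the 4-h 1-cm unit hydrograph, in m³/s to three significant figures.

U_p ≈ 53.9 m³/s

Direct runoff: 0.0, 1.0, 4.0, 8.0, 12.0, 18.0, 27.0, 20.0, 15.0, 11.0, 8.0, 6.0, 0.0 m³/s; ΣQ_DR = 130.0 m³/s, peak = 27.0 m³/s.
Runoff depth d = ΣQ_DR·Δt / A = 130.0 × 14400 / (374 km²) = 5.005 mm.
The 1-cm UH is the DRH scaled by (10 mm)/d, so U_p = 27.0 × 10/5.005 = 53.9 m³/s.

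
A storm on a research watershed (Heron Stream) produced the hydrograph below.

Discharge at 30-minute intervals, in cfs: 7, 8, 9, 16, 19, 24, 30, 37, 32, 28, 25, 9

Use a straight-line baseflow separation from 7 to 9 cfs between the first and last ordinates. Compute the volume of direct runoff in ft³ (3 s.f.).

Direct-runoff ordinates (Q − Q_b): 0.00, 0.82, 1.64, 8.45, 11.27, 16.09, 21.91, 28.73, 23.55, 19.36, 16.18, 0.00 cfs.
ΣQ_DR = 148.0 cfs.
With Δt = 0.5 h = 1800 s, V = ΣQ_DR · Δt = 148.0 × 1800 = 2.66 × 10^5 ft³.

V ≈ 2.66 × 10^5 ft³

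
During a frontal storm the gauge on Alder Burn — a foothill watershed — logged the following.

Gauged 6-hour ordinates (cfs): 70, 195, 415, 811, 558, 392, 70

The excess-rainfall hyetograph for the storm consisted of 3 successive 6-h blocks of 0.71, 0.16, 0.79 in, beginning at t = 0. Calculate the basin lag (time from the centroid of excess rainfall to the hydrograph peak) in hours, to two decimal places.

t_L ≈ 8.71 h

Centroid of excess rainfall: t_c = Σ P_i·t̄_i / ΣP_i = 9.2892 h (block centres at 3, 9, 15 h).
Hydrograph peak occurs at t = 18 h, so basin lag t_L = 18 − 9.2892 = 8.71 h.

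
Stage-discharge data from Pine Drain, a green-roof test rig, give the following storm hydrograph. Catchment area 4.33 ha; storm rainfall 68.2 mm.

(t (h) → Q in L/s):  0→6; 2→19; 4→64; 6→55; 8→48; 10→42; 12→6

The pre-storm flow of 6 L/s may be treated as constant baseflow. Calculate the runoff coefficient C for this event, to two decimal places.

C ≈ 0.48

ΣQ_DR = 198.0 L/s; V = ΣQ_DR·Δt = 1.426 × 10^6 L.
Runoff depth d = V / A = 32.92 mm.
C = d / P = 32.92 / 68.2 = 0.48.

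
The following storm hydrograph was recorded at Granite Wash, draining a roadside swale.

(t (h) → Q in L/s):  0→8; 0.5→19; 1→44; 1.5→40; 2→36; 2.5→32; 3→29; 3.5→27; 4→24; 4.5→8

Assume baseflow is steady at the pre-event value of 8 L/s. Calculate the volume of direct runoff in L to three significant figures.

V ≈ 3.37 × 10^5 L

Direct-runoff ordinates (Q − Q_b): 0.0, 11.0, 36.0, 32.0, 28.0, 24.0, 21.0, 19.0, 16.0, 0.0 L/s.
ΣQ_DR = 187.0 L/s.
With Δt = 0.5 h = 1800 s, V = ΣQ_DR · Δt = 187.0 × 1800 = 3.37 × 10^5 L.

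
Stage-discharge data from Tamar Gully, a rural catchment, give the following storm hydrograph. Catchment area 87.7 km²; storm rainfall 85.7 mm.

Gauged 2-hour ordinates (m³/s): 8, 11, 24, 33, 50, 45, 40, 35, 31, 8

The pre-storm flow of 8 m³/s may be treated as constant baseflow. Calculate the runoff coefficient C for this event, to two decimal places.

C ≈ 0.20

ΣQ_DR = 205.0 m³/s; V = ΣQ_DR·Δt = 1.476 × 10^6 m³.
Runoff depth d = V / A = 16.83 mm.
C = d / P = 16.83 / 85.7 = 0.20.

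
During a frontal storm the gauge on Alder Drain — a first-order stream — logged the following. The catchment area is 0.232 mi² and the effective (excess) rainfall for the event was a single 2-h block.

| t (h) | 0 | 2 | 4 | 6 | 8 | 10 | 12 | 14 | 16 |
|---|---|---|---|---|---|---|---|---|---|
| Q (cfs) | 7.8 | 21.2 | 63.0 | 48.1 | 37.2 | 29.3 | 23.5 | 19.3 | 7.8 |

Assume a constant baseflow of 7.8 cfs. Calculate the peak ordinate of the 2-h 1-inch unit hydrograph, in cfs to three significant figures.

Direct runoff: 0.0, 13.4, 55.2, 40.3, 29.4, 21.5, 15.7, 11.5, 0.0 cfs; ΣQ_DR = 187.0 cfs, peak = 55.2 cfs.
Runoff depth d = ΣQ_DR·Δt / A = 187.0 × 7200 / (0.232 mi²) = 2.498 in.
The 1-inch UH is the DRH scaled by (1 in)/d, so U_p = 55.2 × 1/2.498 = 22.1 cfs.

U_p ≈ 22.1 cfs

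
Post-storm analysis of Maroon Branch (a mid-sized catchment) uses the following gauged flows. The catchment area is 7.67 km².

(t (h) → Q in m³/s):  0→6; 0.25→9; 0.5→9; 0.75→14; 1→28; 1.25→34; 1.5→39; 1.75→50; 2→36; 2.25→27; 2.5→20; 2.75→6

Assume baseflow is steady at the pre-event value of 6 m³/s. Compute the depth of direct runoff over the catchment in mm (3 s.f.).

d ≈ 24.2 mm

Direct runoff: 0.0, 3.0, 3.0, 8.0, 22.0, 28.0, 33.0, 44.0, 30.0, 21.0, 14.0, 0.0 m³/s; ΣQ_DR = 206.0 m³/s.
V = ΣQ_DR · Δt = 206.0 × 900 s = 1.854 × 10^5 m³.
Over A = 7.67 km², depth = V / A = 24.2 mm.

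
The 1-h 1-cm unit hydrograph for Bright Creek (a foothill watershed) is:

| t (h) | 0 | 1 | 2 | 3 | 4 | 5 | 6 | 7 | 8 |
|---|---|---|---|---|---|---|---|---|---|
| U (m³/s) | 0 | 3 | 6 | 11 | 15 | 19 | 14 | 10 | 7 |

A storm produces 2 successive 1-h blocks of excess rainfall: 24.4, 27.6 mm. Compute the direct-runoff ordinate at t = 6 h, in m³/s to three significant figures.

By discrete convolution, Q_j = Σ (P_i / 10 mm) · U_{j−i}.
At t = 6 h (j=6): Q = (24.4/10)·14 + (27.6/10)·19 = 86.6 m³/s.

Q ≈ 86.6 m³/s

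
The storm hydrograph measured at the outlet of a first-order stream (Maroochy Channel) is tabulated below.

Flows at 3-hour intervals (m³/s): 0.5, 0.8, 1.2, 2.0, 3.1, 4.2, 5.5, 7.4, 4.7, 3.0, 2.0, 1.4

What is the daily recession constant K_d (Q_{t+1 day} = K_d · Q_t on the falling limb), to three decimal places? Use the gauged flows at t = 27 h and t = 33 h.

K_d ≈ 0.047

Between t = 27 h and t = 33 h the flow falls from 3.0 to 1.4 m³/s over 2×3 h = 6 h.
Per-interval ratio K = (1.4/3.0)^(1/2) = 0.6831; K_d = K^(24/3) = 0.047.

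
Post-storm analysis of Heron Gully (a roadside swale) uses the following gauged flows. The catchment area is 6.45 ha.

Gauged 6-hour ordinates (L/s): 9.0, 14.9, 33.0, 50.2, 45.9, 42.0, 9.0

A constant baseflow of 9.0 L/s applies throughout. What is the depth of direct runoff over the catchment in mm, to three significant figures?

Direct runoff: 0.0, 5.9, 24.0, 41.2, 36.9, 33.0, 0.0 L/s; ΣQ_DR = 141.0 L/s.
V = ΣQ_DR · Δt = 141.0 × 21600 s = 3.046 × 10^6 L.
Over A = 6.45 ha, depth = V / A = 47.2 mm.

d ≈ 47.2 mm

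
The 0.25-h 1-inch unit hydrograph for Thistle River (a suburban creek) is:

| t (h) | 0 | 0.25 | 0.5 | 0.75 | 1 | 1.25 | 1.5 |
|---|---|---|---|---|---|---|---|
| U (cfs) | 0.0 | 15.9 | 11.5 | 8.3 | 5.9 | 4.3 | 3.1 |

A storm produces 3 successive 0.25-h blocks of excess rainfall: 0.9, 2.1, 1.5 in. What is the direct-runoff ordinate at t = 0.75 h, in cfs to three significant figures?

By discrete convolution, Q_j = Σ (P_i / 1 in) · U_{j−i}.
At t = 0.75 h (j=3): Q = (0.9/1)·8.3 + (2.1/1)·11.5 + (1.5/1)·15.9 = 55.5 cfs.

Q ≈ 55.5 cfs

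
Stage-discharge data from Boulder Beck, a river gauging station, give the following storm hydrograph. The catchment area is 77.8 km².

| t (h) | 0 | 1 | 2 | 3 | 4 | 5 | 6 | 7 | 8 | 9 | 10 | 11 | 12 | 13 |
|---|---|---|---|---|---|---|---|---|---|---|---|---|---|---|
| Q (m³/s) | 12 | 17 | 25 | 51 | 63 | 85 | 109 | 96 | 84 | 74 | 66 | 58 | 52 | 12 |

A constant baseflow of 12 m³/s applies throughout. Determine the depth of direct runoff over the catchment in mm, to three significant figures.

Direct runoff: 0.0, 5.0, 13.0, 39.0, 51.0, 73.0, 97.0, 84.0, 72.0, 62.0, 54.0, 46.0, 40.0, 0.0 m³/s; ΣQ_DR = 636.0 m³/s.
V = ΣQ_DR · Δt = 636.0 × 3600 s = 2.290 × 10^6 m³.
Over A = 77.8 km², depth = V / A = 29.4 mm.

d ≈ 29.4 mm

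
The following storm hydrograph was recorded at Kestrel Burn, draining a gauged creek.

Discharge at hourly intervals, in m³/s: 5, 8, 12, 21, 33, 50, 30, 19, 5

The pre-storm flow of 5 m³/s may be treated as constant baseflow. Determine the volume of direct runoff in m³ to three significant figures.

V ≈ 4.97 × 10^5 m³

Direct-runoff ordinates (Q − Q_b): 0.0, 3.0, 7.0, 16.0, 28.0, 45.0, 25.0, 14.0, 0.0 m³/s.
ΣQ_DR = 138.0 m³/s.
With Δt = 1 h = 3600 s, V = ΣQ_DR · Δt = 138.0 × 3600 = 4.97 × 10^5 m³.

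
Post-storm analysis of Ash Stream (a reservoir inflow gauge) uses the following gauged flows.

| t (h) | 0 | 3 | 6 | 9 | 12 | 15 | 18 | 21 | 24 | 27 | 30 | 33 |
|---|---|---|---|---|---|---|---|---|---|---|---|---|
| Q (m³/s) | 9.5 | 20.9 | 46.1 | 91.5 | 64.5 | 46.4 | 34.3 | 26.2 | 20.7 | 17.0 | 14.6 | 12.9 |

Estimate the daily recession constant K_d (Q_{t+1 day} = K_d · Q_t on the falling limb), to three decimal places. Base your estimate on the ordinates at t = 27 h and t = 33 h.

K_d ≈ 0.332

Between t = 27 h and t = 33 h the flow falls from 17.0 to 12.9 m³/s over 2×3 h = 6 h.
Per-interval ratio K = (12.9/17.0)^(1/2) = 0.8711; K_d = K^(24/3) = 0.332.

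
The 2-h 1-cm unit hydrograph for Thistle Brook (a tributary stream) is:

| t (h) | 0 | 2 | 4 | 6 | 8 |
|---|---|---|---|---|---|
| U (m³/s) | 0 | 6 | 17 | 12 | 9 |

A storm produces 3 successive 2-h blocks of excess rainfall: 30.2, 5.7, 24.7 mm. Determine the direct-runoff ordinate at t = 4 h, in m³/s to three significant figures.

By discrete convolution, Q_j = Σ (P_i / 10 mm) · U_{j−i}.
At t = 4 h (j=2): Q = (30.2/10)·17 + (5.7/10)·6 + (24.7/10)·0 = 54.8 m³/s.

Q ≈ 54.8 m³/s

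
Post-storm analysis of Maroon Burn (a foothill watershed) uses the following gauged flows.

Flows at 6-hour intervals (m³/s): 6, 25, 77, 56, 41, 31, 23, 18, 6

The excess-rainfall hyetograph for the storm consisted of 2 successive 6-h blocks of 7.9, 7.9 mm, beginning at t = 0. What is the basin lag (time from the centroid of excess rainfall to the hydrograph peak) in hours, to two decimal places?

t_L ≈ 6.00 h

Centroid of excess rainfall: t_c = Σ P_i·t̄_i / ΣP_i = 6.0000 h (block centres at 3, 9 h).
Hydrograph peak occurs at t = 12 h, so basin lag t_L = 12 − 6.0000 = 6.00 h.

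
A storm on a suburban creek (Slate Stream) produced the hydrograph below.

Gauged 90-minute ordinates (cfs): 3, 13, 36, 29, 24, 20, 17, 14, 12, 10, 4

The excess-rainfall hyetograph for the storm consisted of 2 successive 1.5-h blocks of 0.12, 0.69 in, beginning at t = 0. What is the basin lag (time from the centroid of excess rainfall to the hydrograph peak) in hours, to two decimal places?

t_L ≈ 0.97 h

Centroid of excess rainfall: t_c = Σ P_i·t̄_i / ΣP_i = 2.0278 h (block centres at 0.75, 2.25 h).
Hydrograph peak occurs at t = 3 h, so basin lag t_L = 3 − 2.0278 = 0.97 h.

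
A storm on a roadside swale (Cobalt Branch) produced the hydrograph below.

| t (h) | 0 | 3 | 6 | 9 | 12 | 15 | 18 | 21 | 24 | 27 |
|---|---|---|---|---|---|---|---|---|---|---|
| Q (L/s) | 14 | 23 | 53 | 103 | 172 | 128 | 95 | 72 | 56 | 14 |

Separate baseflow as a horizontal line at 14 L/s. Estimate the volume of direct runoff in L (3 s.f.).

Direct-runoff ordinates (Q − Q_b): 0.0, 9.0, 39.0, 89.0, 158.0, 114.0, 81.0, 58.0, 42.0, 0.0 L/s.
ΣQ_DR = 590.0 L/s.
With Δt = 3 h = 10800 s, V = ΣQ_DR · Δt = 590.0 × 10800 = 6.37 × 10^6 L.

V ≈ 6.37 × 10^6 L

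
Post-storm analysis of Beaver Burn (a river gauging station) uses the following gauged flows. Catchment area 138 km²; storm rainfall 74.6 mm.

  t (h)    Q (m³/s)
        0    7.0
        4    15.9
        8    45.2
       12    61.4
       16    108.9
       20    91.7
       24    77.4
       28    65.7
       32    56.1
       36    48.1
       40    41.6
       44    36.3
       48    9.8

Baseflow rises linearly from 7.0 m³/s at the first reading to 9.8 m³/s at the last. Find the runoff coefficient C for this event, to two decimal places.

C ≈ 0.78

ΣQ_DR = 555.9 m³/s; V = ΣQ_DR·Δt = 8.005 × 10^6 m³.
Runoff depth d = V / A = 58.01 mm.
C = d / P = 58.01 / 74.6 = 0.78.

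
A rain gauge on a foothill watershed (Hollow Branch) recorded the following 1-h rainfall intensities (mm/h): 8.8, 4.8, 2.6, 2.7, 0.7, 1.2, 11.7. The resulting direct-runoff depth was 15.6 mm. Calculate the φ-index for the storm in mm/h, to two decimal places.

φ ≈ 3.23 mm/h

Only the 3 blocks with intensity above φ contribute runoff: 8.8, 4.8, 11.7 mm/h.
Σ(I−φ)·Δt = d  ⇒  (8.8+4.8+11.7 − 3φ)·1 = 15.6
φ = (25.30 − 15.6/1) / 3 = 3.23 mm/h.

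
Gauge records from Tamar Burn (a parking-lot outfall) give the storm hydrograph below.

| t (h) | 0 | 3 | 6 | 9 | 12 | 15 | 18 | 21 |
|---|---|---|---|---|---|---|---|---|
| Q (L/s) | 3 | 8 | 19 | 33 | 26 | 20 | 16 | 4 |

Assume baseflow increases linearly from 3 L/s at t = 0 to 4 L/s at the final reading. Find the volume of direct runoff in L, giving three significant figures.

V ≈ 1.09 × 10^6 L

Direct-runoff ordinates (Q − Q_b): 0.00, 4.86, 15.71, 29.57, 22.43, 16.29, 12.14, 0.00 L/s.
ΣQ_DR = 101.0 L/s.
With Δt = 3 h = 10800 s, V = ΣQ_DR · Δt = 101.0 × 10800 = 1.09 × 10^6 L.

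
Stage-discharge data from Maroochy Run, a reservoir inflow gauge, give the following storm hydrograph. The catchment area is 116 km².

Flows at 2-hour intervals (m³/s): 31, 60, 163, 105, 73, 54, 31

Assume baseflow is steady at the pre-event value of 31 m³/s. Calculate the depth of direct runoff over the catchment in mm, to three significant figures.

d ≈ 18.6 mm

Direct runoff: 0.0, 29.0, 132.0, 74.0, 42.0, 23.0, 0.0 m³/s; ΣQ_DR = 300.0 m³/s.
V = ΣQ_DR · Δt = 300.0 × 7200 s = 2.160 × 10^6 m³.
Over A = 116 km², depth = V / A = 18.6 mm.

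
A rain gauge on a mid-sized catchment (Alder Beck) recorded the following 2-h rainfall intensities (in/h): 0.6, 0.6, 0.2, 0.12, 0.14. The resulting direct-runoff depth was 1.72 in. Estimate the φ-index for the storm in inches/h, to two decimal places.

φ ≈ 0.18 in/h

Only the 3 blocks with intensity above φ contribute runoff: 0.6, 0.6, 0.2 in/h.
Σ(I−φ)·Δt = d  ⇒  (0.6+0.6+0.2 − 3φ)·2 = 1.72
φ = (1.400 − 1.72/2) / 3 = 0.18 in/h.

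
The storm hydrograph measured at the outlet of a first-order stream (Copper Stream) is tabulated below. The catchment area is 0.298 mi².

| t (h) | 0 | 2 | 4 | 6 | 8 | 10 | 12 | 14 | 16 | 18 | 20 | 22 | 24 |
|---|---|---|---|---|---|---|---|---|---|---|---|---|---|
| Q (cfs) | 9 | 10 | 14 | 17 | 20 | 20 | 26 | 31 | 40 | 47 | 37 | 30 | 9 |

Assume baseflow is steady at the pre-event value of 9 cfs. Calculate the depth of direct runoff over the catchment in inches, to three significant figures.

d ≈ 2.01 in

Direct runoff: 0.0, 1.0, 5.0, 8.0, 11.0, 11.0, 17.0, 22.0, 31.0, 38.0, 28.0, 21.0, 0.0 cfs; ΣQ_DR = 193.0 cfs.
V = ΣQ_DR · Δt = 193.0 × 7200 s = 1.390 × 10^6 ft³.
Over A = 0.298 mi², depth = V / A = 2.01 in.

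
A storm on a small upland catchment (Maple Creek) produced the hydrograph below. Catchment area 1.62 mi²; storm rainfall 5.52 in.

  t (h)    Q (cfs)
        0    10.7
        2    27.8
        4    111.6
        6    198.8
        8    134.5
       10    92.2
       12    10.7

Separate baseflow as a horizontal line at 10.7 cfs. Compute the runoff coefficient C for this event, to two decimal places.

C ≈ 0.18

ΣQ_DR = 511.4 cfs; V = ΣQ_DR·Δt = 3.682 × 10^6 ft³.
Runoff depth d = V / A = 0.9783 in.
C = d / P = 0.9783 / 5.52 = 0.18.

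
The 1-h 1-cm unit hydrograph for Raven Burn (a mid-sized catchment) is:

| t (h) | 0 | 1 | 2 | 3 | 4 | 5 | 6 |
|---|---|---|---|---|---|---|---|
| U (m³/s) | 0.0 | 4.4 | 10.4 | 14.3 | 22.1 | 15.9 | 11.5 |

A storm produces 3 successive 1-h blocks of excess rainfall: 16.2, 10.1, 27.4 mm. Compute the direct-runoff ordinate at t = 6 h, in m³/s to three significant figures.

Q ≈ 95.2 m³/s

By discrete convolution, Q_j = Σ (P_i / 10 mm) · U_{j−i}.
At t = 6 h (j=6): Q = (16.2/10)·11.5 + (10.1/10)·15.9 + (27.4/10)·22.1 = 95.2 m³/s.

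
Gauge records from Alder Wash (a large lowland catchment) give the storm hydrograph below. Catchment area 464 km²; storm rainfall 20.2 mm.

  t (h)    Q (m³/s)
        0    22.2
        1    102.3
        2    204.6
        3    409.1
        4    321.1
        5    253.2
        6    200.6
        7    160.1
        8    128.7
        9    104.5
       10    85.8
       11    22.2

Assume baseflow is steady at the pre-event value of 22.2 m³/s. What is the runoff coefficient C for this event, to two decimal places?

ΣQ_DR = 1748 m³/s; V = ΣQ_DR·Δt = 6.293 × 10^6 m³.
Runoff depth d = V / A = 13.56 mm.
C = d / P = 13.56 / 20.2 = 0.67.

C ≈ 0.67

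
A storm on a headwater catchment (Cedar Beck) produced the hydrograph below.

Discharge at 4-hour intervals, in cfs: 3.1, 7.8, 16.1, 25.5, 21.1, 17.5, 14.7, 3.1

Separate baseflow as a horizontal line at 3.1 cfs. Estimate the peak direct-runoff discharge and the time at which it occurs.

Subtracting baseflow gives direct-runoff ordinates: 0.0, 4.7, 13.0, 22.4, 18.0, 14.4, 11.6, 0.0 cfs.
The maximum is 22.4 cfs, occurring at the reading for t = 12 h.

Q_p = 22.4 cfs at t = 12 h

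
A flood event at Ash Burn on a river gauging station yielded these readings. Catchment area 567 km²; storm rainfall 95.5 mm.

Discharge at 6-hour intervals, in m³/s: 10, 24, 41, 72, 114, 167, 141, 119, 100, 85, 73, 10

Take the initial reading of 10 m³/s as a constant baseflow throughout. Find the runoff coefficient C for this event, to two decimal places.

ΣQ_DR = 836.0 m³/s; V = ΣQ_DR·Δt = 1.806 × 10^7 m³.
Runoff depth d = V / A = 31.85 mm.
C = d / P = 31.85 / 95.5 = 0.33.

C ≈ 0.33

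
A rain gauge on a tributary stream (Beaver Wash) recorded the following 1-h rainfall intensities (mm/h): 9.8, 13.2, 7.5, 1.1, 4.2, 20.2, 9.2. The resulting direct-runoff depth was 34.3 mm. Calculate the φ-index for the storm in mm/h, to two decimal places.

Only the 5 blocks with intensity above φ contribute runoff: 9.8, 13.2, 7.5, 20.2, 9.2 mm/h.
Σ(I−φ)·Δt = d  ⇒  (9.8+13.2+7.5+20.2+9.2 − 5φ)·1 = 34.3
φ = (59.90 − 34.3/1) / 5 = 5.12 mm/h.

φ ≈ 5.12 mm/h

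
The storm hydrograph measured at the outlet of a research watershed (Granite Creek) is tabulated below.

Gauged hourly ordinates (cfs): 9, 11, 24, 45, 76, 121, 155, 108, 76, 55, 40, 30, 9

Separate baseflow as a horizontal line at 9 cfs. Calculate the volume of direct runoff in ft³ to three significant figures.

Direct-runoff ordinates (Q − Q_b): 0.0, 2.0, 15.0, 36.0, 67.0, 112.0, 146.0, 99.0, 67.0, 46.0, 31.0, 21.0, 0.0 cfs.
ΣQ_DR = 642.0 cfs.
With Δt = 1 h = 3600 s, V = ΣQ_DR · Δt = 642.0 × 3600 = 2.31 × 10^6 ft³.

V ≈ 2.31 × 10^6 ft³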